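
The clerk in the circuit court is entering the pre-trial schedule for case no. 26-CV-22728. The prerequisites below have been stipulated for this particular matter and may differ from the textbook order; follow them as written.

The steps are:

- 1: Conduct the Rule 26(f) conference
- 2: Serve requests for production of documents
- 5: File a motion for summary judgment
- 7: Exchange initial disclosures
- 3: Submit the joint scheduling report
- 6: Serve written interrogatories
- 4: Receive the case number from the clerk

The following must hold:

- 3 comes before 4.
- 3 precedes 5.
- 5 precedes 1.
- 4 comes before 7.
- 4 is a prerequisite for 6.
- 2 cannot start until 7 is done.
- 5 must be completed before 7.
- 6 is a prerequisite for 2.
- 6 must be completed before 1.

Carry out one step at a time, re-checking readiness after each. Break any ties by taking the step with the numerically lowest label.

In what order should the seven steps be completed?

3 has no prerequisites → 3 first.
4 and 5 are both available; 4 has the earlier label → 4.
5 and 6 are both available; 5 has the earlier label → 5.
7 now also ready, so the ready set is {6, 7}; 6 has the earlier label → 6.
1 now also ready, so the ready set is {1, 7}; 1 has the earlier label → 1.
7 needed 4 and 5, now all done → 7.
2 is the only step now ready → 2.

3, 4, 5, 6, 1, 7, 2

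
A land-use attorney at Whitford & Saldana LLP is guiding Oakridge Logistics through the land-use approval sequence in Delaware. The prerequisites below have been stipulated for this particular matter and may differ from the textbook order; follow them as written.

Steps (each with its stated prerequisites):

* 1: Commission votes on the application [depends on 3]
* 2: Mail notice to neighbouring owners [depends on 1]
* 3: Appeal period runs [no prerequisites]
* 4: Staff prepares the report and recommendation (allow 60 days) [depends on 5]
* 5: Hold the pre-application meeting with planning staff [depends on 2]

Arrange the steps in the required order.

3 is the only step with nothing outstanding, so it goes first.
1 is the only step now ready → 1.
That leaves 2 as the only ready step → 2.
5 is the only step now ready → 5.
4 needed 5, now all done → 4.

3, 1, 2, 5, 4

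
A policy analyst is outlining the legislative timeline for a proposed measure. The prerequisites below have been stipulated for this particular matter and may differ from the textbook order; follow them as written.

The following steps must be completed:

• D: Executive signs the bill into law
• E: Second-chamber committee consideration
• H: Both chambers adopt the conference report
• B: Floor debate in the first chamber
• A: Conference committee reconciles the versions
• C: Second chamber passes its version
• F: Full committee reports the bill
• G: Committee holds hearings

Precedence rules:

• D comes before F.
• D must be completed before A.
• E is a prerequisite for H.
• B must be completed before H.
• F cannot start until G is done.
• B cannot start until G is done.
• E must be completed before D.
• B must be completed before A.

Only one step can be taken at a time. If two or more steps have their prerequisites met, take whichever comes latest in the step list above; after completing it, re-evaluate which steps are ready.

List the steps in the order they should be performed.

G, C, B, E, H, D, F, A

Nothing is required for G, C and E. G is listed later → G first.
B now also ready, so the ready set is {C, B, E}; C is listed later → C.
Ready: B and E. B is listed later → B.
That leaves E as the only ready step → E.
Ready: H and D. H is listed later → H.
That leaves D as the only ready step → D.
F and A are both available; F is listed later → F.
That leaves A as the only ready step → A.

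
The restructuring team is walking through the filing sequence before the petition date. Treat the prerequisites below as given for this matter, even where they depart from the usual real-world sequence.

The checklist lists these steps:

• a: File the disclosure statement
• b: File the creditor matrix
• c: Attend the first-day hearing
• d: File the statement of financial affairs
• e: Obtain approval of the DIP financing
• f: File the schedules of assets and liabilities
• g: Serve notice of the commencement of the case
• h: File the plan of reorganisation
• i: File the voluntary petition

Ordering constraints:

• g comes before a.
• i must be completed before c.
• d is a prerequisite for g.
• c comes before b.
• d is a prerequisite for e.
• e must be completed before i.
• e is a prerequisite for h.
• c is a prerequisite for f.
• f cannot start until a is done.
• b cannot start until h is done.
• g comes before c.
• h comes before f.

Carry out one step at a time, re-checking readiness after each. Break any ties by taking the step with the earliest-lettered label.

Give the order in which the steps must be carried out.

d, e, g, a, h, i, c, b, f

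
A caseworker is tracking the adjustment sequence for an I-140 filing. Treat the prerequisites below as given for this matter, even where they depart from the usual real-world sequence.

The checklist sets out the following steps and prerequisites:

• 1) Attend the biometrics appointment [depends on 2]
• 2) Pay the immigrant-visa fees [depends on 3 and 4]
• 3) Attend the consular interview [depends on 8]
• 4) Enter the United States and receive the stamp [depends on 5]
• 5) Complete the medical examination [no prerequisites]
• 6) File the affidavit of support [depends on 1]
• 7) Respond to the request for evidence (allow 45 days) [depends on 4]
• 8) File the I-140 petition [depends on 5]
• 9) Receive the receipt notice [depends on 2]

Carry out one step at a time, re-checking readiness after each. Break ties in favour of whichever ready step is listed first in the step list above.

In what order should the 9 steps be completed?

5 has no prerequisites → 5 first.
Now 4 and 8 have their prerequisites met. 4 is listed earlier, so 4 next.
7 now also ready, so the ready set is {7, 8}; 7 is listed earlier → 7.
That leaves 8 as the only ready step → 8.
That leaves 3 as the only ready step → 3.
2 needed 3 and 4, now all done → 2.
Now 1 and 9 have their prerequisites met. 1 is listed earlier, so 1 next.
6 now also ready, so the ready set is {6, 9}; 6 is listed earlier → 6.
Next only 9 has its prerequisites met → 9.

5 4 7 8 3 2 1 6 9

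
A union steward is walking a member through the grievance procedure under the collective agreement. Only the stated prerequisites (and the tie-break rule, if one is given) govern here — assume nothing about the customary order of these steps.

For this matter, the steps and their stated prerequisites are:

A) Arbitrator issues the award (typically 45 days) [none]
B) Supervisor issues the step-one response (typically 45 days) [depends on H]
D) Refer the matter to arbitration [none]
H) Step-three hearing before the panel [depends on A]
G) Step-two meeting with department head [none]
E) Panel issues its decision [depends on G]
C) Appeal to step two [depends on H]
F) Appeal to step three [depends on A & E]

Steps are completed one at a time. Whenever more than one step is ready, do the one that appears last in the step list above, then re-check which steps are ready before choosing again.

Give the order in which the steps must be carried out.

G, E, D, A, F, H, C, B

Nothing is required for G, D and A. G is listed later → G first.
E now also ready, so the ready set is {E, D, A}; E is listed later → E.
Now D and A have their prerequisites met. D is listed later, so D next.
That leaves A as the only ready step → A.
Ready: F and H. F is listed later → F.
Next only H has its prerequisites met → H.
Ready: C and B. C is listed later → C.
B is the only step now ready → B.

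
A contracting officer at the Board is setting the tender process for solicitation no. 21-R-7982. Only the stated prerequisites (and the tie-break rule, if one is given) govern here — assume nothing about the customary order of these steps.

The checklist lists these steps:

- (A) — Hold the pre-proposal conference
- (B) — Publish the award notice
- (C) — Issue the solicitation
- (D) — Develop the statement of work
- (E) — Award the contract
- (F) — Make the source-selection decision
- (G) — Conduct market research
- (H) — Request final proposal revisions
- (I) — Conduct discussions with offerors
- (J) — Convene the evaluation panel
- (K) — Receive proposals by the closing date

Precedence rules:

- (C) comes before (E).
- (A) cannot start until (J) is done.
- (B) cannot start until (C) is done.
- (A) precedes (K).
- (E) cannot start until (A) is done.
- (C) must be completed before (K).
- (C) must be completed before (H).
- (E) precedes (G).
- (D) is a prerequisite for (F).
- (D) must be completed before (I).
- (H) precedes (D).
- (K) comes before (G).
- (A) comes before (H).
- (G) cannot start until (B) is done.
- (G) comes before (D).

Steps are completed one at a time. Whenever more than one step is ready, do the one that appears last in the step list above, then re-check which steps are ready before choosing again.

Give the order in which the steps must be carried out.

(J) and (C) have no prerequisites; (J) is listed later, so (J) is first.
(A) now also ready, so the ready set is {(C), (A)}; (C) is listed later → (C).
(B) now also ready, so the ready set is {(B), (A)}; (B) is listed later → (B).
Next only (A) has its prerequisites met → (A).
(K), (H) and (E) are all available; (K) is listed later → (K).
(H) and (E) are both available; (H) is listed later → (H).
That leaves (E) as the only ready step → (E).
(G) needed (K), (E) and (B), now all done → (G).
Next only (D) has its prerequisites met → (D).
(I) and (F) are both available; (I) is listed later → (I).
Next only (F) has its prerequisites met → (F).

(J) (C) (B) (A) (K) (H) (E) (G) (D) (I) (F)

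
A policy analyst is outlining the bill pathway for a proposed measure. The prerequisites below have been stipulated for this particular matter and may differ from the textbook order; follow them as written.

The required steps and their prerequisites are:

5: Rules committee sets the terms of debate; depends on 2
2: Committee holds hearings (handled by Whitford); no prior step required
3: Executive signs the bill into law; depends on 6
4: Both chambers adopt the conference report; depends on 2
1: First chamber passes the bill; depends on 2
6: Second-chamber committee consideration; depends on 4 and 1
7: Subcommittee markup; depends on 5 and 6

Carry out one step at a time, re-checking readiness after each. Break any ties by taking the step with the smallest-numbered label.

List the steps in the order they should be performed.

2 → 1 → 4 → 5 → 6 → 3 → 7

2 is the only step with nothing outstanding, so it goes first.
Ready: 1, 4 and 5. 1 has the earlier label → 1.
4 and 5 are both available; 4 has the earlier label → 4.
Ready: 5 and 6. 5 has the earlier label → 5.
6 is the only step now ready → 6.
3 and 7 are both available; 3 has the earlier label → 3.
7 needed 5 and 6, now all done → 7.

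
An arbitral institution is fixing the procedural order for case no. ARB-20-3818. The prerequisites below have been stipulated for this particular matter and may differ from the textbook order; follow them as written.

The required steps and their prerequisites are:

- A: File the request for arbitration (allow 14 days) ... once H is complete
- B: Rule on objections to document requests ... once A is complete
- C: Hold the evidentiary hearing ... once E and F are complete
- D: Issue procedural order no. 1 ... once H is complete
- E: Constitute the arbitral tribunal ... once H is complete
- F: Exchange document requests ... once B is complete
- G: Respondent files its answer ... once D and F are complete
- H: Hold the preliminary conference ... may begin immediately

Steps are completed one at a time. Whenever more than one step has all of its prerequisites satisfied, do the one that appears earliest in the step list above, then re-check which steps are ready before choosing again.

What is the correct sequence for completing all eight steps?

H, A, B, D, E, F, C, G

H is the only step with nothing outstanding, so it goes first.
A, D and E are all available; A is listed earlier → A.
Now B, D and E have their prerequisites met. B is listed earlier, so B next.
F now also ready, so the ready set is {D, E, F}; D is listed earlier → D.
Now E and F have their prerequisites met. E is listed earlier, so E next.
F needed B, now all done → F.
Ready: C and G. C is listed earlier → C.
Next only G has its prerequisites met → G.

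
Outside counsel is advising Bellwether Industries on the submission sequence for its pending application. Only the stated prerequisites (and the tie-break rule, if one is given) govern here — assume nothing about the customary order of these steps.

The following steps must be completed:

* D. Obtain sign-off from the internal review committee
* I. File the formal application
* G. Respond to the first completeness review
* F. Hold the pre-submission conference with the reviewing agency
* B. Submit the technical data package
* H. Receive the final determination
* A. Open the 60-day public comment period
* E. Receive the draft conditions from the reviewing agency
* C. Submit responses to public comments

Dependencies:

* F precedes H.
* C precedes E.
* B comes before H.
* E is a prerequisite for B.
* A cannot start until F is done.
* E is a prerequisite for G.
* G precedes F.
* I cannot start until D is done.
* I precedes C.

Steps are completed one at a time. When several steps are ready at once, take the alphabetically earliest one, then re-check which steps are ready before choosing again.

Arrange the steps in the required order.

D, I, C, E, B, G, F, A, H

Only D has no prerequisites, so it is first.
I needed D, now all done → I.
That leaves C as the only ready step → C.
E needed C, now all done → E.
Ready: B and G. B has the earlier label → B.
Next only G has its prerequisites met → G.
Next only F has its prerequisites met → F.
Now A and H have their prerequisites met. A has the earlier label, so A next.
H needed B and F, now all done → H.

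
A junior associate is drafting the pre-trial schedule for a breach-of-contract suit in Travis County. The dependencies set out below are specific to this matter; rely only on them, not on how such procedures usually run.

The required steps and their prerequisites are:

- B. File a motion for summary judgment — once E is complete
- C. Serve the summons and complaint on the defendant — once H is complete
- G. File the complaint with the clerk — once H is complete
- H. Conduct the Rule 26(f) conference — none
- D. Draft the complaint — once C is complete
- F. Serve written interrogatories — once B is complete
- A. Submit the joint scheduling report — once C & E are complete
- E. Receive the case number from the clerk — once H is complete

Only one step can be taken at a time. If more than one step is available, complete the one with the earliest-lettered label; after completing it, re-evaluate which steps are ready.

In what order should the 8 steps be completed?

H, C, D, E, A, B, F, G

H is the only step with nothing outstanding, so it goes first.
C, E and G are all available; C has the earlier label → C.
D now also ready, so the ready set is {D, E, G}; D has the earlier label → D.
E and G are both available; E has the earlier label → E.
A and B now also ready, so the ready set is {A, B, G}; A has the earlier label → A.
B and G are both available; B has the earlier label → B.
F and G are both available; F has the earlier label → F.
G needed H, now all done → G.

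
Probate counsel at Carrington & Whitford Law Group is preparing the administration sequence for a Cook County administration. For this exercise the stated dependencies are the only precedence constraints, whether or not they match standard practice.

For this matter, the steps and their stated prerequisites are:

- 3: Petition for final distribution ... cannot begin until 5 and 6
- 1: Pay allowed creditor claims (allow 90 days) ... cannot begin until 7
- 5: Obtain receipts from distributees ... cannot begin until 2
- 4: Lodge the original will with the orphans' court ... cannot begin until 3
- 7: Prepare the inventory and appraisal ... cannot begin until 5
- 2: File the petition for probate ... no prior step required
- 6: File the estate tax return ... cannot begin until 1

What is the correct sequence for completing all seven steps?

2 5 7 1 6 3 4

2 is the only step with nothing outstanding, so it goes first.
5 needed 2, now all done → 5.
7 needed 5, now all done → 7.
1 is the only step now ready → 1.
6 needed 1, now all done → 6.
3 needed 5 and 6, now all done → 3.
4 needed 3, now all done → 4.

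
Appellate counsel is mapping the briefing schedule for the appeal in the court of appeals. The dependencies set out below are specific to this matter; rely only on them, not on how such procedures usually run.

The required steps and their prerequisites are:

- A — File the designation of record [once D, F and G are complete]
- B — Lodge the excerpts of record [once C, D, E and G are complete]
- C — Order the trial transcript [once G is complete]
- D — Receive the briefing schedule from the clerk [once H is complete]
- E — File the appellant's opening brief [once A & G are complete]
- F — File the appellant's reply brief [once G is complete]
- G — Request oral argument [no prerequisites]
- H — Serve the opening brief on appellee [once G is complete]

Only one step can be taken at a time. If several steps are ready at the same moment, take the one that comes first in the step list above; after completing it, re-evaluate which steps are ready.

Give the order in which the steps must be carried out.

G C F H D A E B

Only G has no prerequisites, so it is first.
C, F and H are all available; C is listed earlier → C.
Ready: F and H. F is listed earlier → F.
H needed G, now all done → H.
Next only D has its prerequisites met → D.
That leaves A as the only ready step → A.
Next only E has its prerequisites met → E.
B needed C, D, E and G, now all done → B.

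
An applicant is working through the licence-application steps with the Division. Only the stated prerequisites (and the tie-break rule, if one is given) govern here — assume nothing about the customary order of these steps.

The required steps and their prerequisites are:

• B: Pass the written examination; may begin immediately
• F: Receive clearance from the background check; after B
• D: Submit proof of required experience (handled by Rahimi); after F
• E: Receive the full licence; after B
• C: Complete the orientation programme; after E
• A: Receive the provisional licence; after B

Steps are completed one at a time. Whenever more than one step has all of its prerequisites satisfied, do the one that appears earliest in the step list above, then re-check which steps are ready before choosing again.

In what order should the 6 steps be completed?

B F D E C A

B is the only step with nothing outstanding, so it goes first.
Ready: F, E and A. F is listed earlier → F.
D now also ready, so the ready set is {D, E, A}; D is listed earlier → D.
Now E and A have their prerequisites met. E is listed earlier, so E next.
C now also ready, so the ready set is {C, A}; C is listed earlier → C.
A needed B, now all done → A.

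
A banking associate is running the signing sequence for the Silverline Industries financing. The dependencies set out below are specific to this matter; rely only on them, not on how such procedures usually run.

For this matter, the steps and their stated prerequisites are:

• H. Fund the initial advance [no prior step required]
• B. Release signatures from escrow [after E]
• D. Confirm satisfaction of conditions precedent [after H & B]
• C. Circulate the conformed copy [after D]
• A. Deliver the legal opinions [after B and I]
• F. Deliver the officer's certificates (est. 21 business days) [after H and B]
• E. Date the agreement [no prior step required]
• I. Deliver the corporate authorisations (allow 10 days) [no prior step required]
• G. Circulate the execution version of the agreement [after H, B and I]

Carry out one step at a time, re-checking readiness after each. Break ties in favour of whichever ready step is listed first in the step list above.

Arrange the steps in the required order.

Nothing is required for H, E and I. H is listed earlier → H first.
Ready: E and I. E is listed earlier → E.
Now B and I have their prerequisites met. B is listed earlier, so B next.
Now D, F and I have their prerequisites met. D is listed earlier, so D next.
C now also ready, so the ready set is {C, F, I}; C is listed earlier → C.
F and I are both available; F is listed earlier → F.
That leaves I as the only ready step → I.
A and G are both available; A is listed earlier → A.
Next only G has its prerequisites met → G.

H, E, B, D, C, F, I, A, G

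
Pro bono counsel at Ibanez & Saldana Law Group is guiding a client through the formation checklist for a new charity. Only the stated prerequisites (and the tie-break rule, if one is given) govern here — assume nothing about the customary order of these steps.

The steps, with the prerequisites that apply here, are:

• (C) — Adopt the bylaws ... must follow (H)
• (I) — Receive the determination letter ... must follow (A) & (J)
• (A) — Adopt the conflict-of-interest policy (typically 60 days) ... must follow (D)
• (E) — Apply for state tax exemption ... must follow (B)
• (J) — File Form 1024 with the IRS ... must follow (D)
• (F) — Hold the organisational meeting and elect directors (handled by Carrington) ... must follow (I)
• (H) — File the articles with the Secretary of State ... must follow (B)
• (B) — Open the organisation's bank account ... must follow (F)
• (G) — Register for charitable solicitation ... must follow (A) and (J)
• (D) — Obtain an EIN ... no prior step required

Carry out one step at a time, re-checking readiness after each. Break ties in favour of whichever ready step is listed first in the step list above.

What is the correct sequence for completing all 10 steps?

(D) (A) (J) (I) (F) (B) (E) (H) (C) (G)

Only (D) has no prerequisites, so it is first.
Ready: (A) and (J). (A) is listed earlier → (A).
That leaves (J) as the only ready step → (J).
(I) and (G) are both available; (I) is listed earlier → (I).
(F) now also ready, so the ready set is {(F), (G)}; (F) is listed earlier → (F).
Ready: (B) and (G). (B) is listed earlier → (B).
(E), (H) and (G) are all available; (E) is listed earlier → (E).
Now (H) and (G) have their prerequisites met. (H) is listed earlier, so (H) next.
(C) and (G) are both available; (C) is listed earlier → (C).
(G) needed (A) and (J), now all done → (G).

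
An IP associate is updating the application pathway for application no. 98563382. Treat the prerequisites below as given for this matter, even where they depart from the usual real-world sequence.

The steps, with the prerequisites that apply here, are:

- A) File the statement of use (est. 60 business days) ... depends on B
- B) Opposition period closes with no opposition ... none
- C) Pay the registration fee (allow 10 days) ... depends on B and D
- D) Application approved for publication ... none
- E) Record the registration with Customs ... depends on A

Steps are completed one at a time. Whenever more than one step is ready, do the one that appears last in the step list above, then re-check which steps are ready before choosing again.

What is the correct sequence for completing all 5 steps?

D B C A E

D and B have no prerequisites; D is listed later, so D is first.
B is the only step now ready → B.
Ready: C and A. C is listed later → C.
A needed B, now all done → A.
That leaves E as the only ready step → E.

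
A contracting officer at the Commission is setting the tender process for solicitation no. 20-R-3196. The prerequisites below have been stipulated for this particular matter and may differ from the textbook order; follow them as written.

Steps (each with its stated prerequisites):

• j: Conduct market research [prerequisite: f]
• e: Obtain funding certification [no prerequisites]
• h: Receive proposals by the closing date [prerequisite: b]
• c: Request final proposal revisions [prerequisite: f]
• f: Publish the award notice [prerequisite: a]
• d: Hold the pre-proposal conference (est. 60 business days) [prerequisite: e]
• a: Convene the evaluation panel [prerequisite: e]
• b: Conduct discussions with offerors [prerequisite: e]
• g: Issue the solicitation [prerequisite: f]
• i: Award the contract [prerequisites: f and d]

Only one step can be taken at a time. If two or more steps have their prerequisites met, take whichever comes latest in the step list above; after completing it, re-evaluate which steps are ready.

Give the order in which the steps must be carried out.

e, b, a, d, f, i, g, c, h, j

Only e has no prerequisites, so it is first.
Ready: b, a and d. b is listed later → b.
Now a, d and h have their prerequisites met. a is listed later, so a next.
f now also ready, so the ready set is {d, f, h}; d is listed later → d.
Ready: f and h. f is listed later → f.
Now i, g, c, h and j have their prerequisites met. i is listed later, so i next.
Ready: g, c, h and j. g is listed later → g.
c, h and j are all available; c is listed later → c.
h and j are both available; h is listed later → h.
j needed f, now all done → j.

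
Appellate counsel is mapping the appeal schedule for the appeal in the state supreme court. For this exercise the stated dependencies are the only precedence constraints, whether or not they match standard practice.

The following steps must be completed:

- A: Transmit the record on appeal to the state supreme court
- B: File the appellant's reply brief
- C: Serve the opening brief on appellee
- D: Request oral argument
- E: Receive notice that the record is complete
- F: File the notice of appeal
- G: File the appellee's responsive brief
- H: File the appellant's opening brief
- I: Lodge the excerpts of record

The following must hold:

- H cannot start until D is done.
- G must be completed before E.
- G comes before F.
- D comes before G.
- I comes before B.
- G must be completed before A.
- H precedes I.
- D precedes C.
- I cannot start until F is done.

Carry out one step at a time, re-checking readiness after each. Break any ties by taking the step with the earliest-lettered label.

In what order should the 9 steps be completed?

D has no prerequisites → D first.
Now C, G and H have their prerequisites met. C has the earlier label, so C next.
Ready: G and H. G has the earlier label → G.
Now A, E, F and H have their prerequisites met. A has the earlier label, so A next.
E, F and H are all available; E has the earlier label → E.
F and H are both available; F has the earlier label → F.
Next only H has its prerequisites met → H.
I needed F and H, now all done → I.
B is the only step now ready → B.

D, C, G, A, E, F, H, I, B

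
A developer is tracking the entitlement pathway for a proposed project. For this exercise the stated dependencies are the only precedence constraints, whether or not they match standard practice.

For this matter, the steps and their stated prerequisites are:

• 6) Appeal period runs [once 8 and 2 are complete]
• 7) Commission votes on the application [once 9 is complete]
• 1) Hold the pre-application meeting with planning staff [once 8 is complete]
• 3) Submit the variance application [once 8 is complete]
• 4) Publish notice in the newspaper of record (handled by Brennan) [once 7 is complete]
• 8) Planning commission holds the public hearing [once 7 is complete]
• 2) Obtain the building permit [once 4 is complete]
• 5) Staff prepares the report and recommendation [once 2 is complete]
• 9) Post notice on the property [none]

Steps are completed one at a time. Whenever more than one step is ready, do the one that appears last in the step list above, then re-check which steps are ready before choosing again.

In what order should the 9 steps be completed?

9 is the only step with nothing outstanding, so it goes first.
7 needed 9, now all done → 7.
Now 8 and 4 have their prerequisites met. 8 is listed later, so 8 next.
3 and 1 now also ready, so the ready set is {4, 3, 1}; 4 is listed later → 4.
2 now also ready, so the ready set is {2, 3, 1}; 2 is listed later → 2.
Now 5, 3, 1 and 6 have their prerequisites met. 5 is listed later, so 5 next.
Now 3, 1 and 6 have their prerequisites met. 3 is listed later, so 3 next.
Ready: 1 and 6. 1 is listed later → 1.
That leaves 6 as the only ready step → 6.

9, 7, 8, 4, 2, 5, 3, 1, 6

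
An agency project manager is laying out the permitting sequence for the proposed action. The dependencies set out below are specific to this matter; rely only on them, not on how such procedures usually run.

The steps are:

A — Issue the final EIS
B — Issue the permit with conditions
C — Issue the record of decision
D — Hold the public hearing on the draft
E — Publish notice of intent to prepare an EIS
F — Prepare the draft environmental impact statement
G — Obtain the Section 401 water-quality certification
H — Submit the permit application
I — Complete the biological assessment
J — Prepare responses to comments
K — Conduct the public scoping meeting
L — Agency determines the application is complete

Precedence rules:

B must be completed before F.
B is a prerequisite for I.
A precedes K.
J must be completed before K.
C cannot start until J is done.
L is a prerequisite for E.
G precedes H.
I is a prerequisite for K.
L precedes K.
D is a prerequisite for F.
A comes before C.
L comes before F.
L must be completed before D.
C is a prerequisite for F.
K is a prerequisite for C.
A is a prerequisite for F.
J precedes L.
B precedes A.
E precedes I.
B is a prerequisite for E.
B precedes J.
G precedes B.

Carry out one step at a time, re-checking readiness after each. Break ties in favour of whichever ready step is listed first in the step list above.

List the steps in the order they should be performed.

G is the only step with nothing outstanding, so it goes first.
Ready: B and H. B is listed earlier → B.
A and J now also ready, so the ready set is {A, H, J}; A is listed earlier → A.
Now H and J have their prerequisites met. H is listed earlier, so H next.
Next only J has its prerequisites met → J.
Next only L has its prerequisites met → L.
Ready: D and E. D is listed earlier → D.
Next only E has its prerequisites met → E.
I is the only step now ready → I.
That leaves K as the only ready step → K.
That leaves C as the only ready step → C.
That leaves F as the only ready step → F.

G B A H J L D E I K C F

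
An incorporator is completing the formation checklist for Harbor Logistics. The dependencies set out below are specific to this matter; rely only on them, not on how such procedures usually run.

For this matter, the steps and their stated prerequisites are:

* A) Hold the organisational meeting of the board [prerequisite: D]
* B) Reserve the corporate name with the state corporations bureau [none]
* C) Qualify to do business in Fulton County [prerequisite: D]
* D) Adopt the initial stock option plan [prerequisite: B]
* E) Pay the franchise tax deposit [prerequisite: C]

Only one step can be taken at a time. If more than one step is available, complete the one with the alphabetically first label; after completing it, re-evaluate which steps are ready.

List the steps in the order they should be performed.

B, D, A, C, E

B is the only step with nothing outstanding, so it goes first.
That leaves D as the only ready step → D.
A and C are both available; A has the earlier label → A.
C is the only step now ready → C.
Next only E has its prerequisites met → E.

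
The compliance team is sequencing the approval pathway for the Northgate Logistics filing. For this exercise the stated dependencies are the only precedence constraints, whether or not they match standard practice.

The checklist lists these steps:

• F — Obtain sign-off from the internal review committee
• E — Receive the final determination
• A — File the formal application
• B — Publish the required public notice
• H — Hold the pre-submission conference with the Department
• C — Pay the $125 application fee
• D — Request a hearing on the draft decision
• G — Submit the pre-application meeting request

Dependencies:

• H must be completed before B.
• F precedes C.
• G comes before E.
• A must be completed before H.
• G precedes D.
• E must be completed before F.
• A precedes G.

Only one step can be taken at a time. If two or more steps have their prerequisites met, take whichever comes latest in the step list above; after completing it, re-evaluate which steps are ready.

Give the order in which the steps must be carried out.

A → G → D → H → B → E → F → C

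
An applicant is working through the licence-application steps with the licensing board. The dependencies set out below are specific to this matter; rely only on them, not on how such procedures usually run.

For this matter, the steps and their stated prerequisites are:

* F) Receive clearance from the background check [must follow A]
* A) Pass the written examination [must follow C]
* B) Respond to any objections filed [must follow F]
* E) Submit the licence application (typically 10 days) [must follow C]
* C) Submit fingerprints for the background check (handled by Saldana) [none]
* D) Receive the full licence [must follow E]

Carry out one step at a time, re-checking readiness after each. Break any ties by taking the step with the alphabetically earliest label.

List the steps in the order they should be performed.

C, A, E, D, F, B

C is the only step with nothing outstanding, so it goes first.
A and E are both available; A has the earlier label → A.
Now E and F have their prerequisites met. E has the earlier label, so E next.
D now also ready, so the ready set is {D, F}; D has the earlier label → D.
F is the only step now ready → F.
B needed F, now all done → B.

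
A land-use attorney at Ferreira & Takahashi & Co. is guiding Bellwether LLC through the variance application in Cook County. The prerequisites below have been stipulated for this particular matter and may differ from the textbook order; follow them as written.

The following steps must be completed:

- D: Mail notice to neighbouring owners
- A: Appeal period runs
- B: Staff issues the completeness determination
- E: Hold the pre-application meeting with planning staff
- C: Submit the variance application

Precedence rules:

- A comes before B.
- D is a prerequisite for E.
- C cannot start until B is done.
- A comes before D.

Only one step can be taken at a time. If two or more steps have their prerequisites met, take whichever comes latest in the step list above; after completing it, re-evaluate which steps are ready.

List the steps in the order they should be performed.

A is the only step with nothing outstanding, so it goes first.
B and D are both available; B is listed later → B.
C now also ready, so the ready set is {C, D}; C is listed later → C.
That leaves D as the only ready step → D.
E is the only step now ready → E.

A, B, C, D, E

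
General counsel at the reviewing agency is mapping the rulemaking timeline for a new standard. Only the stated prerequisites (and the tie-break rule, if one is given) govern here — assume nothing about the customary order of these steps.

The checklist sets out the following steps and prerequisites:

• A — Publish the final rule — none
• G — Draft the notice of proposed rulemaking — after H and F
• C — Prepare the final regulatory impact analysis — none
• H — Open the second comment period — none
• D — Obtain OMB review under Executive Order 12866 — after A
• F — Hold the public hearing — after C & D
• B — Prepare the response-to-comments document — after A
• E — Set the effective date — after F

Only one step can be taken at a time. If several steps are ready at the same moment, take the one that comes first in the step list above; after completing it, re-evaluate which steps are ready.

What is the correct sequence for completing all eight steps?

Nothing is required for A, C and H. A is listed earlier → A first.
C, H, D and B are all available; C is listed earlier → C.
H, D and B are all available; H is listed earlier → H.
D and B are both available; D is listed earlier → D.
F and B are both available; F is listed earlier → F.
G and E now also ready, so the ready set is {G, B, E}; G is listed earlier → G.
Now B and E have their prerequisites met. B is listed earlier, so B next.
Next only E has its prerequisites met → E.

A C H D F G B E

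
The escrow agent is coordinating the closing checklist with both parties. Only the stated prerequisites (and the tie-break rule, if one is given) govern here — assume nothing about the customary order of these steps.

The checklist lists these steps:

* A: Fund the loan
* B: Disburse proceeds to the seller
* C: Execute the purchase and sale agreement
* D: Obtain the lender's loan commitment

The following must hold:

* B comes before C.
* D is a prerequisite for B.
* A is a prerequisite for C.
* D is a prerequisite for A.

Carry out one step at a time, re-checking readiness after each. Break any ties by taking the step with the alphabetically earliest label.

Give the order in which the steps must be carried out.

D has no prerequisites → D first.
Ready: A and B. A has the earlier label → A.
B needed D, now all done → B.
C needed A and B, now all done → C.

D, A, B, C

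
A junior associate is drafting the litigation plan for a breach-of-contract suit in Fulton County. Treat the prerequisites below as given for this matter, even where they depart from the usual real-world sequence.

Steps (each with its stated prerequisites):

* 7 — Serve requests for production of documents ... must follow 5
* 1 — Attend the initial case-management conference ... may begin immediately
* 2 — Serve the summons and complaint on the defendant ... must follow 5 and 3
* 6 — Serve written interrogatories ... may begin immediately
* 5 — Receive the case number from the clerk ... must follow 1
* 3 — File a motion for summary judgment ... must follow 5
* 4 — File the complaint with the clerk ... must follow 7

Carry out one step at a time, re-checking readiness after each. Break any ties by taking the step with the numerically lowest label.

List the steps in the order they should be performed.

1 5 3 2 6 7 4

Nothing is required for 1 and 6. 1 has the earlier label → 1 first.
5 now also ready, so the ready set is {5, 6}; 5 has the earlier label → 5.
Now 3, 6 and 7 have their prerequisites met. 3 has the earlier label, so 3 next.
Now 2, 6 and 7 have their prerequisites met. 2 has the earlier label, so 2 next.
6 and 7 are both available; 6 has the earlier label → 6.
7 is the only step now ready → 7.
4 needed 7, now all done → 4.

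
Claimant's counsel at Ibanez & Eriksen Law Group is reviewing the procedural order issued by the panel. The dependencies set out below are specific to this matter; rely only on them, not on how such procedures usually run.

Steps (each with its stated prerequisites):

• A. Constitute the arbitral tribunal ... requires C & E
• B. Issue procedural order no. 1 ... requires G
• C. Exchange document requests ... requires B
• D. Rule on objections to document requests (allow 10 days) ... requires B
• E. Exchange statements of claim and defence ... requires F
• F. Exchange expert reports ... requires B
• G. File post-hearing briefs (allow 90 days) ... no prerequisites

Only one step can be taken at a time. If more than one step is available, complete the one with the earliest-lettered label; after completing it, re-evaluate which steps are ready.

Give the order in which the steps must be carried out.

G B C D F E A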